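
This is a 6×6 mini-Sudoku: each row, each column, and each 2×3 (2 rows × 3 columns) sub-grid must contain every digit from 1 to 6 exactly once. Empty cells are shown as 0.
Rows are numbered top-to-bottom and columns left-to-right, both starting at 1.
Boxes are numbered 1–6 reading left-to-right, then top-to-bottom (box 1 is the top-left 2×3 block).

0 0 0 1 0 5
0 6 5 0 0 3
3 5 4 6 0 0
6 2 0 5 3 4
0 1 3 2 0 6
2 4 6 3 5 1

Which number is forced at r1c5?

Cell r1c5 itself could take any of {2, 4, 6} by direct elimination.
Consider where 6 can go in box 2.
r2c4 is out (row 2 already has a 6).
r2c5 is out (row 2 already has a 6).
So the only cell in box 2 that can hold 6 is r1c5.
Therefore r1c5 = 6.

6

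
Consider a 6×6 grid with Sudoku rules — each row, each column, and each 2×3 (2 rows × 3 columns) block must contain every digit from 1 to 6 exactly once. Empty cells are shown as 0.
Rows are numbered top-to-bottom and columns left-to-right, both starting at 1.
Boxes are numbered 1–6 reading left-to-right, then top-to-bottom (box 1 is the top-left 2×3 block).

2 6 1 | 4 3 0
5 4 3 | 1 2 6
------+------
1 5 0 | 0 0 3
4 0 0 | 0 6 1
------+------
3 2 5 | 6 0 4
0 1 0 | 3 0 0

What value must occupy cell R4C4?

5

Cell R4C4 itself could take any of {2, 5} by direct elimination.
Consider where 5 can go in row 4.
R4C2 is out (column 2 already has a 5).
R4C3 is out (column 3 already has a 5).
So the only cell in row 4 that can hold 5 is R4C4.
Therefore R4C4 = 5.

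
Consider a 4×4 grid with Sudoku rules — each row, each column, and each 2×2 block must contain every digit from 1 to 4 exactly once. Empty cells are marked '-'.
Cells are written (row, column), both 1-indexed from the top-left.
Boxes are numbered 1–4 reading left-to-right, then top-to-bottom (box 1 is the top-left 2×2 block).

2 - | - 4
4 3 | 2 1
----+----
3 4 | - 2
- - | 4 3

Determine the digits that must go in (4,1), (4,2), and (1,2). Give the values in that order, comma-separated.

For (4,1):
  Row 4 already contains {3, 4}.
  Column 1 already contains {2, 3, 4}.
  Its 2×2 block (box 3) already contains {3, 4}.
  The only value from 1–4 not eliminated is 1, so (4,1) = 1.
For (4,2):
  Consider where 2 can go in box 3.
  (4,1) is out (column 1 already has a 2).
  So the only cell in box 3 that can hold 2 is (4,2).
  So (4,2) = 2.
For (1,2):
  Row 1 already contains {2, 4}.
  Column 2 already contains {3, 4}.
  Its 2×2 block (box 1) already contains {2, 3, 4}.
  The only value from 1–4 not eliminated is 1, so (1,2) = 1.

1,2,1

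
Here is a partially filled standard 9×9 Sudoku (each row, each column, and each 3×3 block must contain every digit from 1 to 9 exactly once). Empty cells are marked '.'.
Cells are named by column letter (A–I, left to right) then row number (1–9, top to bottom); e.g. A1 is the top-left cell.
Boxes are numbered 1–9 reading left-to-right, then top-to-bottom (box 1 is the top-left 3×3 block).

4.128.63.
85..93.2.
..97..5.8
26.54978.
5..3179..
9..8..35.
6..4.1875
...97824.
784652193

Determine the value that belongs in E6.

Cell E6 itself could take any of {2, 6} by direct elimination.
Consider where 2 can go in box 5.
F6 is out (column F already has a 2).
So the only cell in box 5 that can hold 2 is E6.
Therefore E6 = 2.

2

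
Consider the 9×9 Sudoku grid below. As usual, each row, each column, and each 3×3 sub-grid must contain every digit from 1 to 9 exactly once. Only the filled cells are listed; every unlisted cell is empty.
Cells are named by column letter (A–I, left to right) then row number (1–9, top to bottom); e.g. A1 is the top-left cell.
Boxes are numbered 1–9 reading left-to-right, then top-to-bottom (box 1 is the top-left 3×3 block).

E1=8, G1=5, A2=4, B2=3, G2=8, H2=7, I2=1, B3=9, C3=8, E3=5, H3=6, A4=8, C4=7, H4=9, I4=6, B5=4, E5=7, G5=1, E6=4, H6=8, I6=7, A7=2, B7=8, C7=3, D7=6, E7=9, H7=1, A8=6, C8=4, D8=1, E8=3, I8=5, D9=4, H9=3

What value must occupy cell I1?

Cell I1 itself could take any of {2, 3, 4, 9} by direct elimination.
Consider where 9 can go in box 3.
H1 is out (column H already has a 9).
G3 is out (row 3 already has a 9).
I3 is out (row 3 already has a 9).
So the only cell in box 3 that can hold 9 is I1.
Therefore I1 = 9.

9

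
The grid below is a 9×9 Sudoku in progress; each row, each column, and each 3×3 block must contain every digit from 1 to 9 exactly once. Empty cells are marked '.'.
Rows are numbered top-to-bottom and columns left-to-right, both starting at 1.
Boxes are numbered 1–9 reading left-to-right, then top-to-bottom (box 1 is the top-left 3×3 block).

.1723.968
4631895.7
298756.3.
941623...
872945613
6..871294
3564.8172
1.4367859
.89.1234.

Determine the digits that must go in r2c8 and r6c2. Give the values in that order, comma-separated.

For r2c8:
  Row 2 already contains {1, 3, 4, 5, 6, 7, 8, 9}.
  Column 8 already contains {1, 3, 4, 5, 6, 7, 9}.
  Its 3×3 block (box 3) already contains {3, 5, 6, 7, 8, 9}.
  The only value from 1–9 not eliminated is 2, so r2c8 = 2.
For r6c2:
  Row 6 already contains {1, 2, 4, 6, 7, 8, 9}.
  Column 2 already contains {1, 4, 5, 6, 7, 8, 9}.
  Its 3×3 block (box 4) already contains {1, 2, 4, 6, 7, 8, 9}.
  The only value from 1–9 not eliminated is 3, so r6c2 = 3.

2,3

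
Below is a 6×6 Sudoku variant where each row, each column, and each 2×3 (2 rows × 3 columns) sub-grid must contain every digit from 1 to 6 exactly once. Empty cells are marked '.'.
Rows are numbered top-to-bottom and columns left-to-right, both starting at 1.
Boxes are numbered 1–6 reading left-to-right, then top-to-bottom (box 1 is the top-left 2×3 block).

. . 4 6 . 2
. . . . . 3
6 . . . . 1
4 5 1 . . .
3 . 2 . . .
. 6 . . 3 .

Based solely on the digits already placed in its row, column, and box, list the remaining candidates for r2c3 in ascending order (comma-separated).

5,6

Row 2 already contains {3}.
Column 3 already contains {1, 2, 4}.
Its 2×3 block (box 1) already contains {4}.
Removing those from 1–6 leaves {5, 6} as the candidates for r2c3.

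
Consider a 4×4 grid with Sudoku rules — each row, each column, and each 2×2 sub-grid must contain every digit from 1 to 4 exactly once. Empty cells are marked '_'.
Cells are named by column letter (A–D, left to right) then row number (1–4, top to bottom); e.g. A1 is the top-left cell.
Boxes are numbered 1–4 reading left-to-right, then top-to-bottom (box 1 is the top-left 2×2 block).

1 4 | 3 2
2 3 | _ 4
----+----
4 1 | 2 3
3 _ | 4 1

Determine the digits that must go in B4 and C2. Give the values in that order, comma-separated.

For B4:
  Row 4 already contains {1, 3, 4}.
  Column B already contains {1, 3, 4}.
  Its 2×2 block (box 3) already contains {1, 3, 4}.
  The only value from 1–4 not eliminated is 2, so B4 = 2.
For C2:
  Row 2 already contains {2, 3, 4}.
  Column C already contains {2, 3, 4}.
  Its 2×2 block (box 2) already contains {2, 3, 4}.
  The only value from 1–4 not eliminated is 1, so C2 = 1.

2,1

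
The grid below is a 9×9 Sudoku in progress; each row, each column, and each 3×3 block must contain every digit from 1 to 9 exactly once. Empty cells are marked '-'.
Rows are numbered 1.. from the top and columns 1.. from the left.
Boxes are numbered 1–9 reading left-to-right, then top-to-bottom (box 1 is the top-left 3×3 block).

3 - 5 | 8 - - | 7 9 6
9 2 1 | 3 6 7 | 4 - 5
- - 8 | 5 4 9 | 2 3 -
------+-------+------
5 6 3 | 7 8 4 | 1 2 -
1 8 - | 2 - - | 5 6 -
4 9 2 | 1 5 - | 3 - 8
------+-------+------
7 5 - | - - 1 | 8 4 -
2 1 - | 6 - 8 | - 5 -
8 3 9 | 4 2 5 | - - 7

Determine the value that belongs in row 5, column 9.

4

Cell row 5, column 9 itself could take any of {4, 9} by direct elimination.
Consider where 4 can go in column 9.
row 3, column 9 is out (row 3 already has a 4).
row 4, column 9 is out (row 4 already has a 4).
row 7, column 9 is out (row 7 already has a 4).
row 8, column 9 is out (box 9 already has a 4).
So the only cell in column 9 that can hold 4 is row 5, column 9.
Therefore row 5, column 9 = 4.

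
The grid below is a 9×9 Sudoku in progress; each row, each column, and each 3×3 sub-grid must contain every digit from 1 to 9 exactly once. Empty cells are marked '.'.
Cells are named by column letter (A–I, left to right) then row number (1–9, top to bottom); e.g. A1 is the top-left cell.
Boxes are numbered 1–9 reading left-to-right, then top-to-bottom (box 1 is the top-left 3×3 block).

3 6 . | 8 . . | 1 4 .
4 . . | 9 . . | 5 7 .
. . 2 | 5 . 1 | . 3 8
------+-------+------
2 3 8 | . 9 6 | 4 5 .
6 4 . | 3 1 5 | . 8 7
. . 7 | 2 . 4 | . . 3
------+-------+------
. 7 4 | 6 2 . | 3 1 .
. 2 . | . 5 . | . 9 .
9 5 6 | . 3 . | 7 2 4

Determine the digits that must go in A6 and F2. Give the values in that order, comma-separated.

5,3

For A6:
  Consider where 5 can go in column A.
  A3 is out (row 3 already has a 5).
  A7 is out (box 7 already has a 5).
  A8 is out (row 8 already has a 5).
  So the only cell in column A that can hold 5 is A6.
  So A6 = 5.
For F2:
  Consider where 3 can go in column F.
  F1 is out (row 1 already has a 3).
  F7 is out (row 7 already has a 3).
  F8 is out (box 8 already has a 3).
  F9 is out (row 9 already has a 3).
  So the only cell in column F that can hold 3 is F2.
  So F2 = 3.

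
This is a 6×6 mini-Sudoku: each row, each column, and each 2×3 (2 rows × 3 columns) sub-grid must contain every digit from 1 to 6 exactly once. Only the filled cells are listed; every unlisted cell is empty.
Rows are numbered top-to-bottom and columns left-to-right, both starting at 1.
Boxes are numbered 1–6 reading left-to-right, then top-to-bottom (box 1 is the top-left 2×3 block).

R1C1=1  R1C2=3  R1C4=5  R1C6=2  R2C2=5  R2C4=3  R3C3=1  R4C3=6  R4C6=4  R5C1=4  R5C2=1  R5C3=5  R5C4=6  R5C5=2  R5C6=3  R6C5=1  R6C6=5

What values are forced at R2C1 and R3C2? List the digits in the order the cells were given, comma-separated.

For R2C1:
  Consider where 6 can go in box 1.
  R1C3 is out (column 3 already has a 6).
  R2C3 is out (column 3 already has a 6).
  So the only cell in box 1 that can hold 6 is R2C1.
  So R2C1 = 6.
For R3C2:
  Consider where 4 can go in box 3.
  R3C1 is out (column 1 already has a 4).
  R4C1 is out (row 4 already has a 4).
  R4C2 is out (row 4 already has a 4).
  So the only cell in box 3 that can hold 4 is R3C2.
  So R3C2 = 4.

6,4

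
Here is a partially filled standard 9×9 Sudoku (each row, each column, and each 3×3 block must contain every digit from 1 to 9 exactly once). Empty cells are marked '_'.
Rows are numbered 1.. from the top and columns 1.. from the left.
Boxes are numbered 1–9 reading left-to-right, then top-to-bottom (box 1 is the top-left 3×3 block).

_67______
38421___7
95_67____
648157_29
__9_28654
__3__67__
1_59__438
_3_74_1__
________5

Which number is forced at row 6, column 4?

Row 6 already contains {3, 6, 7}.
Column 4 already contains {1, 2, 6, 7, 9}.
Its 3×3 block (box 5) already contains {1, 2, 5, 6, 7, 8}.
The only value from 1–9 not eliminated is 4, so row 6, column 4 = 4.

4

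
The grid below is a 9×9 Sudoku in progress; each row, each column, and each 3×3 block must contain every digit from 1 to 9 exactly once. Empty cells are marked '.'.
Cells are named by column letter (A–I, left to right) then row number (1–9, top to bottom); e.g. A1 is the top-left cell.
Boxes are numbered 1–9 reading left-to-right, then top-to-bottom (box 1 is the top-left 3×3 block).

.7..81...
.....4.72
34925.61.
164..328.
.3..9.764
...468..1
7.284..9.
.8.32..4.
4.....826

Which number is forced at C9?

3

Cell C9 itself could take any of {1, 3, 5} by direct elimination.
Consider where 3 can go in column C.
C1 is out (box 1 already has a 3).
C2 is out (box 1 already has a 3).
C5 is out (row 5 already has a 3).
C6 is out (box 4 already has a 3).
C8 is out (row 8 already has a 3).
So the only cell in column C that can hold 3 is C9.
Therefore C9 = 3.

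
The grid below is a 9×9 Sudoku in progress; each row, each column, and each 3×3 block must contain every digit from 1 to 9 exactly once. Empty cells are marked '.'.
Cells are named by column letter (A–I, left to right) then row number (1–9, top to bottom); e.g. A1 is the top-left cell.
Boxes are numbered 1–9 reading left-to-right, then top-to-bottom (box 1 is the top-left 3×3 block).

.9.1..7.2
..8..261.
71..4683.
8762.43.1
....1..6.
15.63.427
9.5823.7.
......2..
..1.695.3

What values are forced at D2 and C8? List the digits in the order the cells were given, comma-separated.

For D2:
  Consider where 3 can go in box 2.
  E1 is out (column E already has a 3).
  F1 is out (column F already has a 3).
  E2 is out (column E already has a 3).
  D3 is out (row 3 already has a 3).
  So the only cell in box 2 that can hold 3 is D2.
  So D2 = 3.
For C8:
  Consider where 7 can go in column C.
  C1 is out (row 1 already has a 7).
  C3 is out (row 3 already has a 7).
  C5 is out (box 4 already has a 7).
  C6 is out (row 6 already has a 7).
  So the only cell in column C that can hold 7 is C8.
  So C8 = 7.

3,7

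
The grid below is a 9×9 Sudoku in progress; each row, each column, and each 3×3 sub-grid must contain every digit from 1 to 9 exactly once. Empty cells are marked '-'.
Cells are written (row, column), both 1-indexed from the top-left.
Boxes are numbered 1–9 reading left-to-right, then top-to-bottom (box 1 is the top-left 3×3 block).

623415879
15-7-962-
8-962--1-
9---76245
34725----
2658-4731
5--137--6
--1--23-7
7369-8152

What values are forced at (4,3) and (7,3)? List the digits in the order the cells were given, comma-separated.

For (4,3):
  Row 4 already contains {2, 4, 5, 6, 7, 9}.
  Column 3 already contains {1, 3, 5, 6, 7, 9}.
  Its 3×3 block (box 4) already contains {2, 3, 4, 5, 6, 7, 9}.
  The only value from 1–9 not eliminated is 8, so (4,3) = 8.
For (7,3):
  Consider where 2 can go in column 3.
  (2,3) is out (row 2 already has a 2).
  (4,3) is out (row 4 already has a 2).
  So the only cell in column 3 that can hold 2 is (7,3).
  So (7,3) = 2.

8,2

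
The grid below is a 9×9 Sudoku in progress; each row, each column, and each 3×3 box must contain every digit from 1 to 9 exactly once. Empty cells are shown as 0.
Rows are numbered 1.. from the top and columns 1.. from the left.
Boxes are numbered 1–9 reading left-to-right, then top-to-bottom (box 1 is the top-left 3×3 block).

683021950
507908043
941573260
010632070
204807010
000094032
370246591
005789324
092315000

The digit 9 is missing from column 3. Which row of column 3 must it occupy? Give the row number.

Consider where 9 can go in column 3.
row 6, column 3 is out (row 6 already has a 9).
row 7, column 3 is out (row 7 already has a 9).
So the only cell in column 3 that can hold 9 is row 4, column 3.
That is row 4.

4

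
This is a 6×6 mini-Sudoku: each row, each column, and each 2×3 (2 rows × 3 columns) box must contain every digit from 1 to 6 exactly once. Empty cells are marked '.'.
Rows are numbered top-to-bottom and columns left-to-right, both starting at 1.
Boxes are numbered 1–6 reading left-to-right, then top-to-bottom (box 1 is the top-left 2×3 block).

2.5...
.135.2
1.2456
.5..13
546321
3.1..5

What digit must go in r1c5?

3

Cell r1c5 itself could take any of {3, 4, 6} by direct elimination.
Consider where 3 can go in column 5.
r2c5 is out (row 2 already has a 3).
r6c5 is out (row 6 already has a 3).
So the only cell in column 5 that can hold 3 is r1c5.
Therefore r1c5 = 3.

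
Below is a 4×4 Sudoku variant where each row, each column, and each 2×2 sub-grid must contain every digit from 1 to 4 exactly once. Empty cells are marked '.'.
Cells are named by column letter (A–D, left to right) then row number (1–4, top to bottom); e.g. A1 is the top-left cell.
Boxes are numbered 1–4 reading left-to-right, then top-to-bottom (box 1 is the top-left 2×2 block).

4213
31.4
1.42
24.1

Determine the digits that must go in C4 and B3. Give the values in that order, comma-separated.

3,3

For C4:
  Row 4 already contains {1, 2, 4}.
  Column C already contains {1, 4}.
  Its 2×2 block (box 4) already contains {1, 2, 4}.
  The only value from 1–4 not eliminated is 3, so C4 = 3.
For B3:
  Row 3 already contains {1, 2, 4}.
  Column B already contains {1, 2, 4}.
  Its 2×2 block (box 3) already contains {1, 2, 4}.
  The only value from 1–4 not eliminated is 3, so B3 = 3.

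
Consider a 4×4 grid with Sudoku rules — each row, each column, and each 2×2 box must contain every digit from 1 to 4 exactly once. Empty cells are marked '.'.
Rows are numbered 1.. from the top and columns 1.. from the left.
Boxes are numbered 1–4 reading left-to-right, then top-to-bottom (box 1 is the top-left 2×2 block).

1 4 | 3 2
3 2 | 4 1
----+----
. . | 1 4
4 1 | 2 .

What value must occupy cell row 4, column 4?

3

Row 4 already contains {1, 2, 4}.
Column 4 already contains {1, 2, 4}.
Its 2×2 block (box 4) already contains {1, 2, 4}.
The only value from 1–4 not eliminated is 3, so row 4, column 4 = 3.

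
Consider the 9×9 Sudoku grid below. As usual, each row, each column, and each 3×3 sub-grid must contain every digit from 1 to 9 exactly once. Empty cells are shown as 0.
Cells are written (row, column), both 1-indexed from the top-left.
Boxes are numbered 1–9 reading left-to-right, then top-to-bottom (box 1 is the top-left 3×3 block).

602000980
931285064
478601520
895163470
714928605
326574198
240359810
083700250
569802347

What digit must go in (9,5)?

1

Row 9 already contains {2, 3, 4, 5, 6, 7, 8, 9}.
Column 5 already contains {2, 5, 6, 7, 8}.
Its 3×3 block (box 8) already contains {2, 3, 5, 7, 8, 9}.
The only value from 1–9 not eliminated is 1, so (9,5) = 1.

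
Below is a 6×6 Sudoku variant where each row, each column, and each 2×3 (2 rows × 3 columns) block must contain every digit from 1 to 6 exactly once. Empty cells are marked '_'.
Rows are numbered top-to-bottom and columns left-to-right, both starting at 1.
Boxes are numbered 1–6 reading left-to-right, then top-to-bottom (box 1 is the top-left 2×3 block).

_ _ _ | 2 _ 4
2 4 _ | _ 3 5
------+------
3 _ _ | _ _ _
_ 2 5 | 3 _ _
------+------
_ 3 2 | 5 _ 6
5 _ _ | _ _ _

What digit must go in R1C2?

5

Cell R1C2 itself could take any of {1, 5, 6} by direct elimination.
Consider where 5 can go in box 1.
R1C1 is out (column 1 already has a 5).
R1C3 is out (column 3 already has a 5).
R2C3 is out (row 2 already has a 5).
So the only cell in box 1 that can hold 5 is R1C2.
Therefore R1C2 = 5.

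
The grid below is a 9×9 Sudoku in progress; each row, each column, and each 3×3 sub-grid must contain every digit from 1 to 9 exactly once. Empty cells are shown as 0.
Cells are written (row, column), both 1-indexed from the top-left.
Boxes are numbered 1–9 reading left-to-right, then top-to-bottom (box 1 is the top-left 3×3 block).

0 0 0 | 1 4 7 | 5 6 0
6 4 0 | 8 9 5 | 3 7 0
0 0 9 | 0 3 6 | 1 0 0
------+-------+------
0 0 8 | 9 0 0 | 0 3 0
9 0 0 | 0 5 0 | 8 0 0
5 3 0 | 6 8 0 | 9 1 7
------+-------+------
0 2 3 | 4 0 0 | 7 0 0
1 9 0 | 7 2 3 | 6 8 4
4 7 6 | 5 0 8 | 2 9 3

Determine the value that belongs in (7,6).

Cell (7,6) itself could take any of {1, 9} by direct elimination.
Consider where 9 can go in box 8.
(7,5) is out (column 5 already has a 9).
(9,5) is out (row 9 already has a 9).
So the only cell in box 8 that can hold 9 is (7,6).
Therefore (7,6) = 9.

9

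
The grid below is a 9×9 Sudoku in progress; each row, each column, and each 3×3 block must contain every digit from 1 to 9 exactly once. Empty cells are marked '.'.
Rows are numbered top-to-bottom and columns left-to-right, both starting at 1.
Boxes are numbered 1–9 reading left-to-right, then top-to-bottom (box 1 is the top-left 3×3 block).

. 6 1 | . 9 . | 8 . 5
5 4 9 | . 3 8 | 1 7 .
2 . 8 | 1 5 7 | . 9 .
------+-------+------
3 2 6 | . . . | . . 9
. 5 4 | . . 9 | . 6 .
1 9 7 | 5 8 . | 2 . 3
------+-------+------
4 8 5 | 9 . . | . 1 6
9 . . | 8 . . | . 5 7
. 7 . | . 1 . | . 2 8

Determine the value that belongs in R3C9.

Row 3 already contains {1, 2, 5, 7, 8, 9}.
Column 9 already contains {3, 5, 6, 7, 8, 9}.
Its 3×3 block (box 3) already contains {1, 5, 7, 8, 9}.
The only value from 1–9 not eliminated is 4, so R3C9 = 4.

4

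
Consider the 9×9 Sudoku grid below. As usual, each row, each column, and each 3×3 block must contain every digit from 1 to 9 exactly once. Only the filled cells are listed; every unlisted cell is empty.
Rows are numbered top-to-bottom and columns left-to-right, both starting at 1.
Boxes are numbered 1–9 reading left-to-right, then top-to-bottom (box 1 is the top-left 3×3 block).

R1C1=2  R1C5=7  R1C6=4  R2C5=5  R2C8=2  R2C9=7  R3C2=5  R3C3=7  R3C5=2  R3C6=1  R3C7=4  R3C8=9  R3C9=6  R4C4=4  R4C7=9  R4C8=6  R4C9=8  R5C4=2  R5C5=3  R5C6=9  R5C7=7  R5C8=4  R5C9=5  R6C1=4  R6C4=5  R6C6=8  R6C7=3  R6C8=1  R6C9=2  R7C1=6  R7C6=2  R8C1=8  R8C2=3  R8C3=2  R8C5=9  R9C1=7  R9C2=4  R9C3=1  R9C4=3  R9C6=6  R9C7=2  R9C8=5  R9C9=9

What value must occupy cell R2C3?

4

Cell R2C3 itself could take any of {3, 4, 6, 8, 9} by direct elimination.
Consider where 4 can go in column 3.
R1C3 is out (row 1 already has a 4).
R4C3 is out (row 4 already has a 4).
R5C3 is out (row 5 already has a 4).
R6C3 is out (row 6 already has a 4).
R7C3 is out (box 7 already has a 4).
So the only cell in column 3 that can hold 4 is R2C3.
Therefore R2C3 = 4.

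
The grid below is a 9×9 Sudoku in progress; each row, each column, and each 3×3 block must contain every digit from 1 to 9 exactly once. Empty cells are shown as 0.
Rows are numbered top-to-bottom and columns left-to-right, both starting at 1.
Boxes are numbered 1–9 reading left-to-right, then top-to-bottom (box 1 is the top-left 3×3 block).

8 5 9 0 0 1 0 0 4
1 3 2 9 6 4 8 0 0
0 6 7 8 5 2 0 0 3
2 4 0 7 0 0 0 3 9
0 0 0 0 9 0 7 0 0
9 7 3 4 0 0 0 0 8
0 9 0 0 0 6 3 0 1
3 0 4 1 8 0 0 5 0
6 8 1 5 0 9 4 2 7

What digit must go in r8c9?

Row 8 already contains {1, 3, 4, 5, 8}.
Column 9 already contains {1, 3, 4, 7, 8, 9}.
Its 3×3 block (box 9) already contains {1, 2, 3, 4, 5, 7}.
The only value from 1–9 not eliminated is 6, so r8c9 = 6.

6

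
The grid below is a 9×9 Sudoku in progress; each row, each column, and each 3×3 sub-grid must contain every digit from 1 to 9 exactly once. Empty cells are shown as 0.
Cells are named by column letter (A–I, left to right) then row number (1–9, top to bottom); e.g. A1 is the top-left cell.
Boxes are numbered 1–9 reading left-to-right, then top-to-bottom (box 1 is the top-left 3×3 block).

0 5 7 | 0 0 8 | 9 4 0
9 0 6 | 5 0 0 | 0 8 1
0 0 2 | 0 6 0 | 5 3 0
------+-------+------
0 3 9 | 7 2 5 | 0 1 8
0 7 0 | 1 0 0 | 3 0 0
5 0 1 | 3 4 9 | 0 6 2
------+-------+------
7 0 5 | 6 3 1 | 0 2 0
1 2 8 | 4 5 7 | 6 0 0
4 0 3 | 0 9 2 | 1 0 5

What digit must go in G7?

8

Cell G7 itself could take any of {4, 8} by direct elimination.
Consider where 8 can go in box 9.
I7 is out (column I already has a 8).
H8 is out (row 8 already has a 8).
I8 is out (row 8 already has a 8).
H9 is out (column H already has a 8).
So the only cell in box 9 that can hold 8 is G7.
Therefore G7 = 8.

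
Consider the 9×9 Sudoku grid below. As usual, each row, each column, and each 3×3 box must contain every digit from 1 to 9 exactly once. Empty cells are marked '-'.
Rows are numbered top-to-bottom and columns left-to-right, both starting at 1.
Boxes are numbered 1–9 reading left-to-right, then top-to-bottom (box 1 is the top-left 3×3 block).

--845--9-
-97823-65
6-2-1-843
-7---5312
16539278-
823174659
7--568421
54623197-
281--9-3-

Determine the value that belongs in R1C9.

Row 1 already contains {4, 5, 8, 9}.
Column 9 already contains {1, 2, 3, 5, 9}.
Its 3×3 block (box 3) already contains {3, 4, 5, 6, 8, 9}.
The only value from 1–9 not eliminated is 7, so R1C9 = 7.

7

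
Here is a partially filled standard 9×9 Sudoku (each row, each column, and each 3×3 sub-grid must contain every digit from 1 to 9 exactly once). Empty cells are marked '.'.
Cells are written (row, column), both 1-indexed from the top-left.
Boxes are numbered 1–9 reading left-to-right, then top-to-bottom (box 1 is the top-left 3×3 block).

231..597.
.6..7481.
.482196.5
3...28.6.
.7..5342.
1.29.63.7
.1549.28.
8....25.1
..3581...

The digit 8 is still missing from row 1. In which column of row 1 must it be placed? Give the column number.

Consider where 8 can go in row 1.
(1,5) is out (column 5 already has a 8).
(1,9) is out (box 3 already has a 8).
So the only cell in row 1 that can hold 8 is (1,4).
That is column 4.

4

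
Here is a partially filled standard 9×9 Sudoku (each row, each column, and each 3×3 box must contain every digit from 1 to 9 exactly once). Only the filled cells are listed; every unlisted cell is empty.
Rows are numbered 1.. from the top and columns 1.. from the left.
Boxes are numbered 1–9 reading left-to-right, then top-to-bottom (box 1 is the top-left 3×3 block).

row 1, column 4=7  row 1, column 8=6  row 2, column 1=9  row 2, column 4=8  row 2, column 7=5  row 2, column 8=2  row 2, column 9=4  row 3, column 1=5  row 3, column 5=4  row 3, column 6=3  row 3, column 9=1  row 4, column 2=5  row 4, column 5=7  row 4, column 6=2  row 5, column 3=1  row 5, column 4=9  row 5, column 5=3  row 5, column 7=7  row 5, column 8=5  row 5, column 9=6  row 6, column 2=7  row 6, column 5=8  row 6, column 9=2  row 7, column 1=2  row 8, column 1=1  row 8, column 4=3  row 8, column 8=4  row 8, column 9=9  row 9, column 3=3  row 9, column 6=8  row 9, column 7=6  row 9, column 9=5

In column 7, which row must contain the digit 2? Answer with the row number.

Consider where 2 can go in column 7.
row 1, column 7 is out (box 3 already has a 2).
row 3, column 7 is out (box 3 already has a 2).
row 4, column 7 is out (row 4 already has a 2).
row 6, column 7 is out (row 6 already has a 2).
row 7, column 7 is out (row 7 already has a 2).
So the only cell in column 7 that can hold 2 is row 8, column 7.
That is row 8.

8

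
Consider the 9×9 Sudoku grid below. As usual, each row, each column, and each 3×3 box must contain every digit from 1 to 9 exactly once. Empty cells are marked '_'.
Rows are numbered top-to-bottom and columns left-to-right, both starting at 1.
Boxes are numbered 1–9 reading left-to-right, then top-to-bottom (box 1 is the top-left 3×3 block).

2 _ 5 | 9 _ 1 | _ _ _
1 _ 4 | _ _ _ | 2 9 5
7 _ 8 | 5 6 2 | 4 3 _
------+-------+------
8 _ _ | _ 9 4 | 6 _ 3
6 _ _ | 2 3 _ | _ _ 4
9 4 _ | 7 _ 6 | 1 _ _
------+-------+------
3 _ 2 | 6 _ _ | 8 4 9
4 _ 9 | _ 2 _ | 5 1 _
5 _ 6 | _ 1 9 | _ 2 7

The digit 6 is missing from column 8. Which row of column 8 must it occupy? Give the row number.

Consider where 6 can go in column 8.
r4c8 is out (row 4 already has a 6).
r5c8 is out (row 5 already has a 6).
r6c8 is out (row 6 already has a 6).
So the only cell in column 8 that can hold 6 is r1c8.
That is row 1.

1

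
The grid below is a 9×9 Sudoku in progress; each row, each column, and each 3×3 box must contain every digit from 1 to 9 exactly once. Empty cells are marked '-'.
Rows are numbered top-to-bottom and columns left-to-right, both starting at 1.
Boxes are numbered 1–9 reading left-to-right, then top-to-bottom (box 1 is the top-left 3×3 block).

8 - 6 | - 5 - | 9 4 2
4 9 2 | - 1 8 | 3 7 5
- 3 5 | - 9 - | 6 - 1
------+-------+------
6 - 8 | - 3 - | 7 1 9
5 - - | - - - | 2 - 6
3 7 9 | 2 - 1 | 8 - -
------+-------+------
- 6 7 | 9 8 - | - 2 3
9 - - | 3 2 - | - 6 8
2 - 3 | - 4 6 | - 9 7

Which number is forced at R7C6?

5

Row 7 already contains {2, 3, 6, 7, 8, 9}.
Column 6 already contains {1, 6, 8}.
Its 3×3 block (box 8) already contains {2, 3, 4, 6, 8, 9}.
The only value from 1–9 not eliminated is 5, so R7C6 = 5.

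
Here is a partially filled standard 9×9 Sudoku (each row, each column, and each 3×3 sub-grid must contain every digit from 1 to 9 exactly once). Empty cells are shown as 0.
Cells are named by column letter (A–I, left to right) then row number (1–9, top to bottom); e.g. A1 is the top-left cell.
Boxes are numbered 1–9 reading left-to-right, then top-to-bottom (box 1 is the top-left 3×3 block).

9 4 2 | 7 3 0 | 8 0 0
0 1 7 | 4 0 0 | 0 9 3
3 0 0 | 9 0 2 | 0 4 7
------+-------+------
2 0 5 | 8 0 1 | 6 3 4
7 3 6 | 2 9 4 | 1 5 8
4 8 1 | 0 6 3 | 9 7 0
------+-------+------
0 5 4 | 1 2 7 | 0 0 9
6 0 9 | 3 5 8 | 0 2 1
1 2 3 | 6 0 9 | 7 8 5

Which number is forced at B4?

Row 4 already contains {1, 2, 3, 4, 5, 6, 8}.
Column B already contains {1, 2, 3, 4, 5, 8}.
Its 3×3 block (box 4) already contains {1, 2, 3, 4, 5, 6, 7, 8}.
The only value from 1–9 not eliminated is 9, so B4 = 9.

9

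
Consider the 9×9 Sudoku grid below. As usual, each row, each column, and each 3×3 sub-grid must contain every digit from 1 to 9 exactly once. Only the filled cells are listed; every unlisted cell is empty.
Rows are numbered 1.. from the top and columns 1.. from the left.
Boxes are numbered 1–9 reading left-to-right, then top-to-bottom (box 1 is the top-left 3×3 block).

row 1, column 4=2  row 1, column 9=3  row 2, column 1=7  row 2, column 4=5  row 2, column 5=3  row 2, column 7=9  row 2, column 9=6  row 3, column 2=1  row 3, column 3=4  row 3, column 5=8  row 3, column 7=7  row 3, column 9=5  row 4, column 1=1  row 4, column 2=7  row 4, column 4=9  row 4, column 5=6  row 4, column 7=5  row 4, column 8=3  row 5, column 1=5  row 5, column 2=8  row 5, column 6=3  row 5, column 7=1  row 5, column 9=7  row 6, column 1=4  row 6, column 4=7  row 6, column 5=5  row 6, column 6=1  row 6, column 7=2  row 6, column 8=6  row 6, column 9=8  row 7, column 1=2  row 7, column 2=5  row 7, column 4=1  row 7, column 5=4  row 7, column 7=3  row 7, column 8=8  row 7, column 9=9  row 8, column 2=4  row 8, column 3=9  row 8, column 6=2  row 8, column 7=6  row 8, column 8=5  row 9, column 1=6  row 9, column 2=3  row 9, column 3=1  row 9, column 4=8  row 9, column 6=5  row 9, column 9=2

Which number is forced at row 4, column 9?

Row 4 already contains {1, 3, 5, 6, 7, 9}.
Column 9 already contains {2, 3, 5, 6, 7, 8, 9}.
Its 3×3 block (box 6) already contains {1, 2, 3, 5, 6, 7, 8}.
The only value from 1–9 not eliminated is 4, so row 4, column 9 = 4.

4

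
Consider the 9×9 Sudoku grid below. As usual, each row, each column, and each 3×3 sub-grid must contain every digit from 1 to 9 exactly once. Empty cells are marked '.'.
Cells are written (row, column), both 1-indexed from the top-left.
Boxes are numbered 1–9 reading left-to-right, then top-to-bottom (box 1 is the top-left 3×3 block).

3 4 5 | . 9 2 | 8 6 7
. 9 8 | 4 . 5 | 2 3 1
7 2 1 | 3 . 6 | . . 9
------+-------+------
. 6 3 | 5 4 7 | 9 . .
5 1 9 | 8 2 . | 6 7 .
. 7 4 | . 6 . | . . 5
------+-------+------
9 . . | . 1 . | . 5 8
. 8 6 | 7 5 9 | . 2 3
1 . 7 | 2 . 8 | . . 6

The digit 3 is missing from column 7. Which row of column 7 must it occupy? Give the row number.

Consider where 3 can go in column 7.
(3,7) is out (row 3 already has a 3).
(7,7) is out (box 9 already has a 3).
(8,7) is out (row 8 already has a 3).
(9,7) is out (box 9 already has a 3).
So the only cell in column 7 that can hold 3 is (6,7).
That is row 6.

6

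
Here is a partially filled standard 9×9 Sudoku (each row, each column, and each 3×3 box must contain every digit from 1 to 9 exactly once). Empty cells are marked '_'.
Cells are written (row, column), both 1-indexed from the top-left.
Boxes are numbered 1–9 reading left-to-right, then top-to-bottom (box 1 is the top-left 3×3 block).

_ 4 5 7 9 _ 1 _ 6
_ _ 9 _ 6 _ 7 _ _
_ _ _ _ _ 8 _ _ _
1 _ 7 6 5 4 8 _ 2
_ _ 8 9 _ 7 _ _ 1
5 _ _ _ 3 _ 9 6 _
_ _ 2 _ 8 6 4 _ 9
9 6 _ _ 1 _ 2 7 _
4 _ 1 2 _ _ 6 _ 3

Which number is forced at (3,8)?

9

Cell (3,8) itself could take any of {2, 3, 4, 5, 9} by direct elimination.
Consider where 9 can go in box 3.
(1,8) is out (row 1 already has a 9).
(2,8) is out (row 2 already has a 9).
(2,9) is out (row 2 already has a 9).
(3,7) is out (column 7 already has a 9).
(3,9) is out (column 9 already has a 9).
So the only cell in box 3 that can hold 9 is (3,8).
Therefore (3,8) = 9.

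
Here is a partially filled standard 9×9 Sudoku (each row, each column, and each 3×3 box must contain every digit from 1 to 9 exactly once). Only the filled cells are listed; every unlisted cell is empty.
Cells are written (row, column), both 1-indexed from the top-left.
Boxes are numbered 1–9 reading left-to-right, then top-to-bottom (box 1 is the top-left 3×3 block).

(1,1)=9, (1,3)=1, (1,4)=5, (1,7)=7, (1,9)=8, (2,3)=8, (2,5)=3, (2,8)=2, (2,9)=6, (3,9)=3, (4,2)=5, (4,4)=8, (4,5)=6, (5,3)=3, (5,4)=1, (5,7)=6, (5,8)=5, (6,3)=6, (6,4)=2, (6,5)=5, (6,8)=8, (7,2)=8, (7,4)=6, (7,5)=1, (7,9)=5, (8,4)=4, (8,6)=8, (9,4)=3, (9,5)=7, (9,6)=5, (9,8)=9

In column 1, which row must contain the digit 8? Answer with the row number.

Consider where 8 can go in column 1.
(2,1) is out (row 2 already has a 8). (3,1) is out (box 1 already has a 8). (4,1) is out (row 4 already has a 8). (6,1) is out (row 6 already has a 8). The remaining empty cells in column 1 are similarly blocked.
So the only cell in column 1 that can hold 8 is (5,1).
That is row 5.

5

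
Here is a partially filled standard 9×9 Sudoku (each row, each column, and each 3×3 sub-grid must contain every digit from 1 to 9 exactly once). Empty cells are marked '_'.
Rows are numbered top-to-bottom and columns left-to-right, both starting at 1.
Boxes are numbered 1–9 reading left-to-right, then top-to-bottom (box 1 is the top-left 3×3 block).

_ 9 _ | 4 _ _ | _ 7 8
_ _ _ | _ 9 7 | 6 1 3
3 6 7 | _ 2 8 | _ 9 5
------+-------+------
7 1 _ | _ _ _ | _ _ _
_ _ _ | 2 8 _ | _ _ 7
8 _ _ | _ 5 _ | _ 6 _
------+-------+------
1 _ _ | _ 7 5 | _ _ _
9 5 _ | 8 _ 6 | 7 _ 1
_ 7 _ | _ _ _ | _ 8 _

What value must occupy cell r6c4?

7

Cell r6c4 itself could take any of {1, 3, 7, 9} by direct elimination.
Consider where 7 can go in row 6.
r6c2 is out (column 2 already has a 7).
r6c3 is out (column 3 already has a 7).
r6c6 is out (column 6 already has a 7).
r6c7 is out (column 7 already has a 7).
r6c9 is out (column 9 already has a 7).
So the only cell in row 6 that can hold 7 is r6c4.
Therefore r6c4 = 7.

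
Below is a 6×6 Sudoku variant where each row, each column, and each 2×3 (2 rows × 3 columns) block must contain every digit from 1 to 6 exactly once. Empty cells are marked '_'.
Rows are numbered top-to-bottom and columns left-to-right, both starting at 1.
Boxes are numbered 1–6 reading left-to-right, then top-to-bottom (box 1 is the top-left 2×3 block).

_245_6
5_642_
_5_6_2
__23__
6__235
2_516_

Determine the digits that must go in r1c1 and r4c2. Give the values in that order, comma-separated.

For r1c1:
  Consider where 3 can go in row 1.
  r1c5 is out (column 5 already has a 3).
  So the only cell in row 1 that can hold 3 is r1c1.
  So r1c1 = 3.
For r4c2:
  Consider where 6 can go in row 4.
  r4c1 is out (column 1 already has a 6).
  r4c5 is out (column 5 already has a 6).
  r4c6 is out (column 6 already has a 6).
  So the only cell in row 4 that can hold 6 is r4c2.
  So r4c2 = 6.

3,6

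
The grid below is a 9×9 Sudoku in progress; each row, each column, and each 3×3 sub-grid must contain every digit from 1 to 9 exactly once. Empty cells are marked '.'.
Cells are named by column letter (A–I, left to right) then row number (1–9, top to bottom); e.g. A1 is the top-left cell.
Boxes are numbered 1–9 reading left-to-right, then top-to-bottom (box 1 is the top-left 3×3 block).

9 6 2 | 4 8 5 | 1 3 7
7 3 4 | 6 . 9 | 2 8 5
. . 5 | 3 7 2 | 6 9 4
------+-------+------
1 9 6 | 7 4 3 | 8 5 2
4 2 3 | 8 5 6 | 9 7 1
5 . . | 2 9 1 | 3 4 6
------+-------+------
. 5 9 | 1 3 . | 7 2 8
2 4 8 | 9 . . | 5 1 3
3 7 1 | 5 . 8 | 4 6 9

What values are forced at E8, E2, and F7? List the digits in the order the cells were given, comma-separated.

6,1,4

For E8:
  Row 8 already contains {1, 2, 3, 4, 5, 8, 9}.
  Column E already contains {3, 4, 5, 7, 8, 9}.
  Its 3×3 block (box 8) already contains {1, 3, 5, 8, 9}.
  The only value from 1–9 not eliminated is 6, so E8 = 6.
For E2:
  Row 2 already contains {2, 3, 4, 5, 6, 7, 8, 9}.
  Column E already contains {3, 4, 5, 7, 8, 9}.
  Its 3×3 block (box 2) already contains {2, 3, 4, 5, 6, 7, 8, 9}.
  The only value from 1–9 not eliminated is 1, so E2 = 1.
For F7:
  Row 7 already contains {1, 2, 3, 5, 7, 8, 9}.
  Column F already contains {1, 2, 3, 5, 6, 8, 9}.
  Its 3×3 block (box 8) already contains {1, 3, 5, 8, 9}.
  The only value from 1–9 not eliminated is 4, so F7 = 4.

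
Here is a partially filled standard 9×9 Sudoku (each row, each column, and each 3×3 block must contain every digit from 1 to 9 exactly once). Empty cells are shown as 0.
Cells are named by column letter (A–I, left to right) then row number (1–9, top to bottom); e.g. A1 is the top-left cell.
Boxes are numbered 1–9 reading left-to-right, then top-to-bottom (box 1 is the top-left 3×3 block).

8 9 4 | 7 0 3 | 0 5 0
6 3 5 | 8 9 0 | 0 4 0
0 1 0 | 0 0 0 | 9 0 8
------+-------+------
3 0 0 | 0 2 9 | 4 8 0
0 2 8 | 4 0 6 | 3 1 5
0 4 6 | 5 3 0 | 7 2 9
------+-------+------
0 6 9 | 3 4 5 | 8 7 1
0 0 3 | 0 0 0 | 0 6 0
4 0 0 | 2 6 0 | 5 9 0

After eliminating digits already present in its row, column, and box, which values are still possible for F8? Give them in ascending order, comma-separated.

Row 8 already contains {3, 6}.
Column F already contains {3, 5, 6, 9}.
Its 3×3 block (box 8) already contains {2, 3, 4, 5, 6}.
Removing those from 1–9 leaves {1, 7, 8} as the candidates for F8.

1,7,8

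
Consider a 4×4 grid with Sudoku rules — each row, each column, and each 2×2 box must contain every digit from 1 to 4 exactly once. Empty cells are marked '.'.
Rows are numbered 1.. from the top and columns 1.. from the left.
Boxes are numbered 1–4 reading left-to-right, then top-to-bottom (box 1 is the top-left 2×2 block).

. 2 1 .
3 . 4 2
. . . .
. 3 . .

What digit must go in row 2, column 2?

1

Row 2 already contains {2, 3, 4}.
Column 2 already contains {2, 3}.
Its 2×2 block (box 1) already contains {2, 3}.
The only value from 1–4 not eliminated is 1, so row 2, column 2 = 1.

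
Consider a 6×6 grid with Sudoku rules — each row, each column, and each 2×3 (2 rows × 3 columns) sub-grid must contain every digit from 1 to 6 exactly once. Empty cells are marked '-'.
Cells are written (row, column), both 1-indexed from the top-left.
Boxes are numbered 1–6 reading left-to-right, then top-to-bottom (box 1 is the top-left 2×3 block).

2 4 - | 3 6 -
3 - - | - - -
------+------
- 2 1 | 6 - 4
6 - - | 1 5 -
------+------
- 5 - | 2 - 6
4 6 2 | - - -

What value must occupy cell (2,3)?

6

Cell (2,3) itself could take any of {5, 6} by direct elimination.
Consider where 6 can go in box 1.
(1,3) is out (row 1 already has a 6).
(2,2) is out (column 2 already has a 6).
So the only cell in box 1 that can hold 6 is (2,3).
Therefore (2,3) = 6.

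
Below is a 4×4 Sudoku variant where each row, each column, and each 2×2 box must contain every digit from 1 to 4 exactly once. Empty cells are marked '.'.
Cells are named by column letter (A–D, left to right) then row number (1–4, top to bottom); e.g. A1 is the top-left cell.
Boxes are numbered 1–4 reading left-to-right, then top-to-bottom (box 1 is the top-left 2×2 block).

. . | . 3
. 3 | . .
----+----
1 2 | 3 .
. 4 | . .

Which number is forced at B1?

Row 1 already contains {3}.
Column B already contains {2, 3, 4}.
Its 2×2 block (box 1) already contains {3}.
The only value from 1–4 not eliminated is 1, so B1 = 1.

1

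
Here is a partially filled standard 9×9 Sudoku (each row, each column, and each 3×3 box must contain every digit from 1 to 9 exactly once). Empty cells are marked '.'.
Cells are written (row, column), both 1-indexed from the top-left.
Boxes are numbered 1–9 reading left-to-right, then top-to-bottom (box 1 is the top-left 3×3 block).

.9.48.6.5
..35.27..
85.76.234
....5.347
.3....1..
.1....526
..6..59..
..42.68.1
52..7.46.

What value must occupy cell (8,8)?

Cell (8,8) itself could take any of {5, 7} by direct elimination.
Consider where 5 can go in box 9.
(7,8) is out (row 7 already has a 5).
(7,9) is out (row 7 already has a 5).
(9,9) is out (row 9 already has a 5).
So the only cell in box 9 that can hold 5 is (8,8).
Therefore (8,8) = 5.

5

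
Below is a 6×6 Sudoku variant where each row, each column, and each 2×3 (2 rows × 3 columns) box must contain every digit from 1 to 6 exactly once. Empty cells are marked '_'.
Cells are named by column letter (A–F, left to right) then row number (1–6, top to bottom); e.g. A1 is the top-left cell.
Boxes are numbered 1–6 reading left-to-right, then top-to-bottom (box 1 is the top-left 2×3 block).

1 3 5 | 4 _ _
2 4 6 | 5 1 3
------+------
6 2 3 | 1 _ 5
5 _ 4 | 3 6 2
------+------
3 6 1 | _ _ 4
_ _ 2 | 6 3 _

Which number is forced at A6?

4

Row 6 already contains {2, 3, 6}.
Column A already contains {1, 2, 3, 5, 6}.
Its 2×3 block (box 5) already contains {1, 2, 3, 6}.
The only value from 1–6 not eliminated is 4, so A6 = 4.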